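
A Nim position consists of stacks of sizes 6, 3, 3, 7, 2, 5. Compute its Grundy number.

6

Write each in binary and XOR column by column:
  110  (6)
  011  (3)
  011  (3)
  111  (7)
  010  (2)
  101  (5)
  ---
  110  (6)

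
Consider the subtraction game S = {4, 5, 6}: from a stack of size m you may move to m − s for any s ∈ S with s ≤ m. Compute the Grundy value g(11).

0

Grundy values for subtraction set {4, 5, 6}:
g(0) = mex{} = 0
g(1) = mex{} = 0
g(2) = mex{} = 0
g(3) = mex{} = 0
g(4) = mex{0} = 1
g(5) = mex{0} = 1
g(6) = mex{0} = 1
g(7) = mex{0} = 1
g(8) = mex{0,1} = 2
g(9) = mex{0,1} = 2
g(10) = mex{1} = 0
g(11) = mex{1} = 0
So g(11) = 0.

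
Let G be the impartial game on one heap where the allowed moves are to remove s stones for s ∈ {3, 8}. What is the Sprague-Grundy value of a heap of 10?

1

Compute g(0), g(1), … for moves {3, 8}:
g(0) = mex{} = 0
g(1) = mex{} = 0
g(2) = mex{} = 0
g(3) = mex{0} = 1
g(4) = mex{0} = 1
g(5) = mex{0} = 1
g(6) = mex{1} = 0
g(7) = mex{1} = 0
g(8) = mex{0,1} = 2
g(9) = mex{0} = 1
g(10) = mex{0} = 1
So g(10) = 1.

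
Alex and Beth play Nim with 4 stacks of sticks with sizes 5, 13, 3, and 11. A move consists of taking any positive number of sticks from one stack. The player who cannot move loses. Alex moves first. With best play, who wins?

Write each in binary and XOR column by column:
  0101  (5)
  1101  (13)
  0011  (3)
  1011  (11)
  ----
  0000  (0)
The nim-sum is 0, so this is a P-position: the player to move is in a losing position under optimal play; Alex is about to move from it and so loses — Beth wins.

Beth wins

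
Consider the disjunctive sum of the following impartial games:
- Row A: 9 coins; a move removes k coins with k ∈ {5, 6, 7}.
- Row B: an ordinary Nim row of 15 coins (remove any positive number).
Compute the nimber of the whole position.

14

Grundy values for row A (subtraction set {5, 6, 7}):
g(0) = mex{} = 0
g(1) = mex{} = 0
g(2) = mex{} = 0
g(3) = mex{} = 0
g(4) = mex{} = 0
g(5) = mex{0} = 1
g(6) = mex{0} = 1
g(7) = mex{0} = 1
g(8) = mex{0} = 1
g(9) = mex{0} = 1
So g(9) = 1.
Row B is a plain Nim row of size 15, so its Grundy value is 15.
By the Sprague-Grundy theorem, the Grundy value of a sum of independent games is the XOR of the component values.
Combined value = 1 ⊕ 15 = 14.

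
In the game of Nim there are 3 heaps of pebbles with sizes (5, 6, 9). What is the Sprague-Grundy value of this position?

10

Nim-sum: 5 ^ 6 ^ 9 = 10.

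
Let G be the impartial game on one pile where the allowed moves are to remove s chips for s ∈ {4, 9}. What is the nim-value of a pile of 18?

1

Compute g(0), g(1), … for moves {4, 9}:
k:     0  1  2  3  4  5  6  7  8  9 10 11 12 13 14 15 16 17 18
g(k):  0  0  0  0  1  1  1  1  0  2  2  2  1  0  0  0  0  1  1
So g(18) = 1.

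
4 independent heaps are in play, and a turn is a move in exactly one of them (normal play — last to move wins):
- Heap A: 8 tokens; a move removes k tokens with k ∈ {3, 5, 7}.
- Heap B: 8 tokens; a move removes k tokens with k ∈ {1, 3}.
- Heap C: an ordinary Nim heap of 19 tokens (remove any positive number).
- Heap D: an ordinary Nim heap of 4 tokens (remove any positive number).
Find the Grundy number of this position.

21

Grundy values for heap A (subtraction set {3, 5, 7}):
k:     0  1  2  3  4  5  6  7  8
g(k):  0  0  0  1  1  1  2  2  2
So g(8) = 2.
Build the Grundy sequence for heap B with g(k) = mex{g(k−s) : s ∈ {1, 3}, s ≤ k}:
g(0) = mex{} = 0
g(1) = mex{0} = 1
g(2) = mex{1} = 0
g(3) = mex{0} = 1
g(4) = mex{1} = 0
g(5) = mex{0} = 1
g(6) = mex{1} = 0
g(7) = mex{0} = 1
g(8) = mex{1} = 0
So g(8) = 0.
Heap C is a plain Nim heap of size 19, so its Grundy value is 19.
Heap D is a plain Nim heap of size 4, so its Grundy value is 4.
By the Sprague-Grundy theorem, the Grundy value of a sum of independent games is the XOR of the component values.
Combined value = 2 ⊕ 0 ⊕ 19 ⊕ 4 = 21.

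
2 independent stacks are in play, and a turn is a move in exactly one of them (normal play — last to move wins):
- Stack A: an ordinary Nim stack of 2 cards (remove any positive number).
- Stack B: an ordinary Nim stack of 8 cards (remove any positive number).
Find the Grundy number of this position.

10

Stack A is a plain Nim stack of size 2, so its Grundy value is 2.
Stack B is a plain Nim stack of size 8, so its Grundy value is 8.
The value of a disjunctive sum is the nim-sum of the parts.
Combined value = 2 XOR 8 = 10.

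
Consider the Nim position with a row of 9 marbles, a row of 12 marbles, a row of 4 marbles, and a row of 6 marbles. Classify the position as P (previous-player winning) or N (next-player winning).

Nim-sum: 9 ^ 12 ^ 4 ^ 6 = 7.
The nim-sum is 7 ≠ 0, so this is an N-position: the player to move can win.

N-position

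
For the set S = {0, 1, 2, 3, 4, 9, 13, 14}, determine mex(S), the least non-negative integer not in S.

The values 0, 1, 2, 3, 4 are all present; 5 is the first non-negative integer missing from the set.

5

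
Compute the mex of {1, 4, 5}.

0 is not in the set, so the mex is 0.

0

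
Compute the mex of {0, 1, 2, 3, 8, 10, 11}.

4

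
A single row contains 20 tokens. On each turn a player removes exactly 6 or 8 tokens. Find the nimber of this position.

Compute g(0), g(1), … for moves {6, 8}:
k:     0  1  2  3  4  5  6  7  8  9 10 11 12 13 14 15 16 17 18 19 20
g(k):  0  0  0  0  0  0  1  1  1  1  1  1  2  2  0  0  0  0  0  0  1
So g(20) = 1.

1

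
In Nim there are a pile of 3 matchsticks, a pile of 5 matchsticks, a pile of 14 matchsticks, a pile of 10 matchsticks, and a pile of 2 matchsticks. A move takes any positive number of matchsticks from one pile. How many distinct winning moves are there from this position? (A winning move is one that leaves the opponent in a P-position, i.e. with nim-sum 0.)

Write each in binary and XOR column by column:
  0011  (3)
  0101  (5)
  1110  (14)
  1010  (10)
  0010  (2)
  ----
  0000  (0)
The nim-sum is already 0, so every move leaves a nonzero nim-sum — there are no winning moves.

0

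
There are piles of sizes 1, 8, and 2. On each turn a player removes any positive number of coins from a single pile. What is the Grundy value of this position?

Nim-sum: 1 ^ 8 ^ 2 = 11.

11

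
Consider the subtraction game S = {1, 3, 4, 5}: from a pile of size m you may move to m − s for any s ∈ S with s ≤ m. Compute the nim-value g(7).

3

Build the Grundy sequence with g(k) = mex{g(k−s) : s ∈ {1, 3, 4, 5}, s ≤ k}:
g(0) = mex{} = 0
g(1) = mex{0} = 1
g(2) = mex{1} = 0
g(3) = mex{0} = 1
g(4) = mex{0,1} = 2
g(5) = mex{0,1,2} = 3
g(6) = mex{0,1,3} = 2
g(7) = mex{0,1,2} = 3
So g(7) = 3.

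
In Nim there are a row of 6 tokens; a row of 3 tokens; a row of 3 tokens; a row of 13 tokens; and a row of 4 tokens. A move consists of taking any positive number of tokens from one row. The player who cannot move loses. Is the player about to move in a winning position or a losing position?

Winning position

Write each in binary and XOR column by column:
  0110  (6)
  0011  (3)
  0011  (3)
  1101  (13)
  0100  (4)
  ----
  1111  (15)
The nim-sum is 15 ≠ 0, so this is an N-position: the player to move can win.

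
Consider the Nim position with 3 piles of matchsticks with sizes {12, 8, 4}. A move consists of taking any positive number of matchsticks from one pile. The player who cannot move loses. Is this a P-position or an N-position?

P-position

Compute the nim-sum pairwise:
12 ⊕ 8 = 4
4 ⊕ 4 = 0
The nim-sum is 0, so this is a P-position: the player to move is in a losing position under optimal play.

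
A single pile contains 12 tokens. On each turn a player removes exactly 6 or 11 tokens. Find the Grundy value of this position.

Compute g(0), g(1), … for moves {6, 11}:
k:     0  1  2  3  4  5  6  7  8  9 10 11 12
g(k):  0  0  0  0  0  0  1  1  1  1  1  1  2
So g(12) = 2.

2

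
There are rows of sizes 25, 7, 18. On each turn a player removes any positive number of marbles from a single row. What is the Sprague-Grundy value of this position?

12

Compute the nim-sum pairwise:
25 ⊕ 7 = 30
30 ⊕ 18 = 12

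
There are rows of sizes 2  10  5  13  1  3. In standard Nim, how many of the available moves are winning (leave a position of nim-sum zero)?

3

Compute the nim-sum pairwise:
2 XOR 10 = 8
8 XOR 5 = 13
13 XOR 13 = 0
0 XOR 1 = 1
1 XOR 3 = 2
The overall nim-sum is X = 2. A row of size p has a winning move iff p XOR X < p (reduce it to p XOR X).
  2: 2 XOR 2 = 0 < 2 — winning move (to 0).
  10: 10 XOR 2 = 8 < 10 — winning move (to 8).
  5: 5 XOR 2 = 7 ≥ 5 — no move.
  13: 13 XOR 2 = 15 ≥ 13 — no move.
  1: 1 XOR 2 = 3 ≥ 1 — no move.
  3: 3 XOR 2 = 1 < 3 — winning move (to 1).
That gives 3 winning moves.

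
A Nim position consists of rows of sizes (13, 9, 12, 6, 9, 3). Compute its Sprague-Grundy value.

4

Nim-sum: 13 ^ 9 ^ 12 ^ 6 ^ 9 ^ 3 = 4.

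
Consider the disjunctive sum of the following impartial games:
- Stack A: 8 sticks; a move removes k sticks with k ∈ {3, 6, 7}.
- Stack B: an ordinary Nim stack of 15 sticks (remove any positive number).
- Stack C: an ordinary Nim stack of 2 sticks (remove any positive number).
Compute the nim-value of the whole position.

15

For stack A, compute g(0), g(1), … with moves {3, 6, 7}:
g(0) = mex{} = 0
g(1) = mex{} = 0
g(2) = mex{} = 0
g(3) = mex{0} = 1
g(4) = mex{0} = 1
g(5) = mex{0} = 1
g(6) = mex{0,1} = 2
g(7) = mex{0,1} = 2
g(8) = mex{0,1} = 2
So g(8) = 2.
Stack B is a plain Nim stack of size 15, so its Grundy value is 15.
Stack C is a plain Nim stack of size 2, so its Grundy value is 2.
By the Sprague-Grundy theorem, the Grundy value of a sum of independent games is the XOR of the component values.
Combined value = 2 ⊕ 15 ⊕ 2 = 15.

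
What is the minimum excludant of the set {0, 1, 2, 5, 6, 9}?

3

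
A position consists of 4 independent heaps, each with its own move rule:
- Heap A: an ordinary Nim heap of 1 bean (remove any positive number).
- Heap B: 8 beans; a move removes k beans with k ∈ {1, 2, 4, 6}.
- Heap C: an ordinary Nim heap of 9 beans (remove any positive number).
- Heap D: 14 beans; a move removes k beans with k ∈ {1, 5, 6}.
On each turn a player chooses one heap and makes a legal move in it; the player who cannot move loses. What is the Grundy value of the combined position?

9

Heap A is a plain Nim heap of size 1, so its Grundy value is 1.
For heap B, compute g(0), g(1), … with moves {1, 2, 4, 6}:
g(0) = mex{} = 0
g(1) = mex{0} = 1
g(2) = mex{0,1} = 2
g(3) = mex{1,2} = 0
g(4) = mex{0,2} = 1
g(5) = mex{0,1} = 2
g(6) = mex{0,1,2} = 3
g(7) = mex{0,1,2,3} = 4
g(8) = mex{1,2,3,4} = 0
So g(8) = 0.
Heap C is a plain Nim heap of size 9, so its Grundy value is 9.
Grundy values for heap D (subtraction set {1, 5, 6}):
k:     0  1  2  3  4  5  6  7  8  9 10 11 12 13 14
g(k):  0  1  0  1  0  1  2  3  2  3  2  0  1  0  1
So g(14) = 1.
By the Sprague-Grundy theorem, the Grundy value of a sum of independent games is the XOR of the component values.
Combined value = 1 ⊕ 0 ⊕ 9 ⊕ 1 = 9.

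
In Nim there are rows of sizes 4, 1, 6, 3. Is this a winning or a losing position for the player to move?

Losing position

Compute the nim-sum pairwise:
4 XOR 1 = 5
5 XOR 6 = 3
3 XOR 3 = 0
The nim-sum is 0, so this is a P-position: the player to move is in a losing position under optimal play.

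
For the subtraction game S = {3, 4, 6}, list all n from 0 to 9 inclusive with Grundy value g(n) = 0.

0, 1, 2, 9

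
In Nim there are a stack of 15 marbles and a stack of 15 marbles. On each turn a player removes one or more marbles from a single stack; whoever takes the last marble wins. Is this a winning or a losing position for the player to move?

Losing position

Write each in binary and XOR column by column:
  1111  (15)
  1111  (15)
  ----
  0000  (0)
The nim-sum is 0, so this is a P-position: the player to move is in a losing position under optimal play.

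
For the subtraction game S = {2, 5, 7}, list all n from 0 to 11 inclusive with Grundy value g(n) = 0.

0, 1, 4, 10

Build the Grundy sequence with g(k) = mex{g(k−s) : s ∈ {2, 5, 7}, s ≤ k}:
k:     0  1  2  3  4  5  6  7  8  9 10 11
g(k):  0  0  1  1  0  2  1  3  2  2  0  3
The P-positions (g = 0) in 0..11 are 0, 1, 4, 10.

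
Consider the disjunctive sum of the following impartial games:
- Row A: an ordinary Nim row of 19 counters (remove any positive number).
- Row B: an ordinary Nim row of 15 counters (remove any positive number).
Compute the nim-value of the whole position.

28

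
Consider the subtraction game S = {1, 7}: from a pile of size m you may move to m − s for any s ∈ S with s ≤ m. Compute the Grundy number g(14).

Compute g(0), g(1), … for moves {1, 7}:
k:     0  1  2  3  4  5  6  7  8  9 10 11 12 13 14
g(k):  0  1  0  1  0  1  0  1  0  1  0  1  0  1  0
So g(14) = 0.

0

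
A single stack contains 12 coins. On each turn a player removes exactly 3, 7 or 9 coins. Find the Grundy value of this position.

0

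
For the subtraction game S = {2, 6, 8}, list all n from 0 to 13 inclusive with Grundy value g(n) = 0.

0, 1, 4, 5

Grundy values for subtraction set {2, 6, 8}:
g(0) = mex{} = 0
g(1) = mex{} = 0
g(2) = mex{0} = 1
g(3) = mex{0} = 1
g(4) = mex{1} = 0
g(5) = mex{1} = 0
g(6) = mex{0} = 1
g(7) = mex{0} = 1
g(8) = mex{0,1} = 2
g(9) = mex{0,1} = 2
g(10) = mex{0,1,2} = 3
g(11) = mex{0,1,2} = 3
g(12) = mex{0,1,3} = 2
g(13) = mex{0,1,3} = 2
The P-positions (g = 0) in 0..13 are 0, 1, 4, 5.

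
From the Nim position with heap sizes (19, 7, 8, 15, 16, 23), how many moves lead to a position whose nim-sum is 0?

3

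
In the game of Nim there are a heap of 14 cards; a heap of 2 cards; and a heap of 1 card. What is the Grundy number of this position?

Nim-sum: 14 ⊕ 2 ⊕ 1 = 13.

13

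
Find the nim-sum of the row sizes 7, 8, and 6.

9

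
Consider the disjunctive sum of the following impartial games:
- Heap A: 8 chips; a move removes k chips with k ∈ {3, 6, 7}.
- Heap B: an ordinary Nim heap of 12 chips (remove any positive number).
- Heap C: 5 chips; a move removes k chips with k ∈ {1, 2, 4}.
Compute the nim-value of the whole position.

Grundy values for heap A (subtraction set {3, 6, 7}):
k:     0  1  2  3  4  5  6  7  8
g(k):  0  0  0  1  1  1  2  2  2
So g(8) = 2.
Heap B is a plain Nim heap of size 12, so its Grundy value is 12.
Build the Grundy sequence for heap C with g(k) = mex{g(k−s) : s ∈ {1, 2, 4}, s ≤ k}:
k:     0  1  2  3  4  5
g(k):  0  1  2  0  1  2
So g(5) = 2.
The value of a disjunctive sum is the nim-sum of the parts.
Combined value = 2 XOR 12 XOR 2 = 12.

12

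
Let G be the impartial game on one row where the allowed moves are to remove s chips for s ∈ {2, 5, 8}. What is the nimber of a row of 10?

0

Compute g(0), g(1), … for moves {2, 5, 8}:
k:     0  1  2  3  4  5  6  7  8  9 10
g(k):  0  0  1  1  0  2  1  0  2  1  0
So g(10) = 0.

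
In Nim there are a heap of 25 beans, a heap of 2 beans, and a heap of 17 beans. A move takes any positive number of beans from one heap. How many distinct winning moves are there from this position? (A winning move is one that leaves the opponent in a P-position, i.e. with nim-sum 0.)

1

Write each in binary and XOR column by column:
  11001  (25)
  00010  (2)
  10001  (17)
  -----
  01010  (10)
The overall nim-sum is X = 10. A heap of size p has a winning move iff p XOR X < p (reduce it to p XOR X).
  25: 25 XOR 10 = 19 < 25 — winning move (to 19).
  2: 2 XOR 10 = 8 ≥ 2 — no move.
  17: 17 XOR 10 = 27 ≥ 17 — no move.
That gives 1 winning move.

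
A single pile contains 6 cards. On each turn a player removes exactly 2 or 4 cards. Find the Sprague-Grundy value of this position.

0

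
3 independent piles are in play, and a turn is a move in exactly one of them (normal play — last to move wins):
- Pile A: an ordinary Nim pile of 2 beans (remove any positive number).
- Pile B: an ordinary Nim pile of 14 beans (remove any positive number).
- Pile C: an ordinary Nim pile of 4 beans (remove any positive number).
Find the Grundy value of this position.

Pile A is a plain Nim pile of size 2, so its Grundy value is 2.
Pile B is a plain Nim pile of size 14, so its Grundy value is 14.
Pile C is a plain Nim pile of size 4, so its Grundy value is 4.
By the Sprague-Grundy theorem, the Grundy value of a sum of independent games is the XOR of the component values.
Combined value = 2 ⊕ 14 ⊕ 4 = 8.

8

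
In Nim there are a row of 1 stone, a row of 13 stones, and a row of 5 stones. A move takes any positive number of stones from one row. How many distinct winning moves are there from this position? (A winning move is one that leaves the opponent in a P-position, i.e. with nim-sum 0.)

1

In binary:
  0001  (1)
  1101  (13)
  0101  (5)
  ----
  1001  (9)
The overall nim-sum is X = 9. A row of size p has a winning move iff p XOR X < p (reduce it to p XOR X).
  1: 1 XOR 9 = 8 ≥ 1 — no move.
  13: 13 XOR 9 = 4 < 13 — winning move (to 4).
  5: 5 XOR 9 = 12 ≥ 5 — no move.
That gives 1 winning move.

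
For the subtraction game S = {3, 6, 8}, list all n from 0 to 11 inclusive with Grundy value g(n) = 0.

0, 1, 2, 11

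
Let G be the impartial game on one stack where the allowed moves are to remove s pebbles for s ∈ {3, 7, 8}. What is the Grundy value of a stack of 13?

2

Build the Grundy sequence with g(k) = mex{g(k−s) : s ∈ {3, 7, 8}, s ≤ k}:
g(0) = mex{} = 0
g(1) = mex{} = 0
g(2) = mex{} = 0
g(3) = mex{0} = 1
g(4) = mex{0} = 1
g(5) = mex{0} = 1
g(6) = mex{1} = 0
g(7) = mex{0,1} = 2
g(8) = mex{0,1} = 2
g(9) = mex{0} = 1
g(10) = mex{0,1,2} = 3
g(11) = mex{1,2} = 0
g(12) = mex{1} = 0
g(13) = mex{0,1,3} = 2
So g(13) = 2.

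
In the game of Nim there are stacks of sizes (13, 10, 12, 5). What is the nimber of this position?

14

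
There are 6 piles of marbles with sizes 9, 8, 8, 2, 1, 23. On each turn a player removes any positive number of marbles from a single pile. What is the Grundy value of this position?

29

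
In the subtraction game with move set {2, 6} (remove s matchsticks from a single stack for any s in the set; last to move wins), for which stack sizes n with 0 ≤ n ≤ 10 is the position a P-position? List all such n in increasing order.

0, 1, 4, 5, 8, 9

Grundy values for subtraction set {2, 6}:
k:     0  1  2  3  4  5  6  7  8  9 10
g(k):  0  0  1  1  0  0  1  1  0  0  1
The P-positions (g = 0) in 0..10 are 0, 1, 4, 5, 8, 9.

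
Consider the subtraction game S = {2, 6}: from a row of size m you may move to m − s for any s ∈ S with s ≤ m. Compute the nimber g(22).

1

Build the Grundy sequence with g(k) = mex{g(k−s) : s ∈ {2, 6}, s ≤ k}:
k:     0  1  2  3  4  5  6  7  8  9 10 11 12 13 14 15 16 17 18 19 20 21 22
g(k):  0  0  1  1  0  0  1  1  0  0  1  1  0  0  1  1  0  0  1  1  0  0  1
So g(22) = 1.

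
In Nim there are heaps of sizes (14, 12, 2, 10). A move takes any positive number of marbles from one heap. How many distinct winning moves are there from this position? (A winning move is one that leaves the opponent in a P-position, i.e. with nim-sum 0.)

In binary:
  1110  (14)
  1100  (12)
  0010  (2)
  1010  (10)
  ----
  1010  (10)
The overall nim-sum is X = 10. A heap of size p has a winning move iff p XOR X < p (reduce it to p XOR X).
  14: 14 XOR 10 = 4 < 14 — winning move (to 4).
  12: 12 XOR 10 = 6 < 12 — winning move (to 6).
  2: 2 XOR 10 = 8 ≥ 2 — no move.
  10: 10 XOR 10 = 0 < 10 — winning move (to 0).
That gives 3 winning moves.

3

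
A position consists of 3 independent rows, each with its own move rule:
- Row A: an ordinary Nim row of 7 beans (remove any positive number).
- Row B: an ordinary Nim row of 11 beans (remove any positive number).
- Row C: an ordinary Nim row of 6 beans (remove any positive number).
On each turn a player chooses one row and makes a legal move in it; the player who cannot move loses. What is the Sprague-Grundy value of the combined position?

Row A is a plain Nim row of size 7, so its Grundy value is 7.
Row B is a plain Nim row of size 11, so its Grundy value is 11.
Row C is a plain Nim row of size 6, so its Grundy value is 6.
By the Sprague-Grundy theorem, the Grundy value of a sum of independent games is the XOR of the component values.
Combined value = 7 XOR 11 XOR 6 = 10.

10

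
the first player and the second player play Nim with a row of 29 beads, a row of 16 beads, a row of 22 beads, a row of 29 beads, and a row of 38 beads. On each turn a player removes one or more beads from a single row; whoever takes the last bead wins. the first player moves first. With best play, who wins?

Compute the nim-sum pairwise:
29 XOR 16 = 13
13 XOR 22 = 27
27 XOR 29 = 6
6 XOR 38 = 32
The nim-sum is 32 ≠ 0, so this is an N-position: the player to move can win; the first player has a winning move.

the first player wins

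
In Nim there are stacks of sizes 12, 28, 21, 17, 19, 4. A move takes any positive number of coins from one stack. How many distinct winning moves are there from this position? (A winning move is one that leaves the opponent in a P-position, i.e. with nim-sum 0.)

Compute the nim-sum pairwise:
12 ⊕ 28 = 16
16 ⊕ 21 = 5
5 ⊕ 17 = 20
20 ⊕ 19 = 7
7 ⊕ 4 = 3
The overall nim-sum is X = 3. A stack of size p has a winning move iff p XOR X < p (reduce it to p XOR X).
  12: 12 XOR 3 = 15 ≥ 12 — no move.
  28: 28 XOR 3 = 31 ≥ 28 — no move.
  21: 21 XOR 3 = 22 ≥ 21 — no move.
  17: 17 XOR 3 = 18 ≥ 17 — no move.
  19: 19 XOR 3 = 16 < 19 — winning move (to 16).
  4: 4 XOR 3 = 7 ≥ 4 — no move.
That gives 1 winning move.

1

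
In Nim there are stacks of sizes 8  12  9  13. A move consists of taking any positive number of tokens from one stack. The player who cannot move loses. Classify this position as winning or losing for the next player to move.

Losing position

Nim-sum: 8 XOR 12 XOR 9 XOR 13 = 0.
The nim-sum is 0, so this is a P-position: the player to move is in a losing position under optimal play.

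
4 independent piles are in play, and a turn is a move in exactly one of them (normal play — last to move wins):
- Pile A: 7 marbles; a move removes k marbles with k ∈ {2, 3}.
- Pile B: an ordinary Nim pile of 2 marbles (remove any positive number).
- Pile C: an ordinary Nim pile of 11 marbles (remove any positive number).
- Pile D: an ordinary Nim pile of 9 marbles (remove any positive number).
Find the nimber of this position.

1

Build the Grundy sequence for pile A with g(k) = mex{g(k−s) : s ∈ {2, 3}, s ≤ k}:
k:     0  1  2  3  4  5  6  7
g(k):  0  0  1  1  2  0  0  1
So g(7) = 1.
Pile B is a plain Nim pile of size 2, so its Grundy value is 2.
Pile C is a plain Nim pile of size 11, so its Grundy value is 11.
Pile D is a plain Nim pile of size 9, so its Grundy value is 9.
By the Sprague-Grundy theorem, the Grundy value of a sum of independent games is the XOR of the component values.
Combined value = 1 ⊕ 2 ⊕ 11 ⊕ 9 = 1.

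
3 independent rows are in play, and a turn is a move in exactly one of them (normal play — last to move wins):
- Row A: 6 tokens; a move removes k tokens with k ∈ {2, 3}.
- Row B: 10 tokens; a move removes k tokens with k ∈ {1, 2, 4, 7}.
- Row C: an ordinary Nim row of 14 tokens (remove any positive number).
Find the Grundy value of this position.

15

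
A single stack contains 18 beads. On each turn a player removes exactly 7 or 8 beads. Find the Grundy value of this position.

0

Grundy values for subtraction set {7, 8}:
k:     0  1  2  3  4  5  6  7  8  9 10 11 12 13 14 15 16 17 18
g(k):  0  0  0  0  0  0  0  1  1  1  1  1  1  1  2  0  0  0  0
So g(18) = 0.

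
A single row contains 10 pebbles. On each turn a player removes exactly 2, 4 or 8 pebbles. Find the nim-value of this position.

Build the Grundy sequence with g(k) = mex{g(k−s) : s ∈ {2, 4, 8}, s ≤ k}:
k:     0  1  2  3  4  5  6  7  8  9 10
g(k):  0  0  1  1  2  2  0  0  1  1  2
So g(10) = 2.

2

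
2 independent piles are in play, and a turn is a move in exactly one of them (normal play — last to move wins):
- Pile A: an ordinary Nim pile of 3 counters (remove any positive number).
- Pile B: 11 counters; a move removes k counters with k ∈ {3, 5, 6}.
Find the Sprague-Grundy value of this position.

Pile A is a plain Nim pile of size 3, so its Grundy value is 3.
Grundy values for pile B (subtraction set {3, 5, 6}):
k:     0  1  2  3  4  5  6  7  8  9 10 11
g(k):  0  0  0  1  1  1  2  2  2  0  0  0
So g(11) = 0.
By the Sprague-Grundy theorem, the Grundy value of a sum of independent games is the XOR of the component values.
Combined value = 3 XOR 0 = 3.

3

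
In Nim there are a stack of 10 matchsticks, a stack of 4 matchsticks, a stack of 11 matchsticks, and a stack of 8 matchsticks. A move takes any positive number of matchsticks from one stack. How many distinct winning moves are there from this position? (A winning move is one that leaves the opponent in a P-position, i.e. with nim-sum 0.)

3

Nim-sum: 10 ^ 4 ^ 11 ^ 8 = 13.
The overall nim-sum is X = 13. A stack of size p has a winning move iff p XOR X < p (reduce it to p XOR X).
  10: 10 XOR 13 = 7 < 10 — winning move (to 7).
  4: 4 XOR 13 = 9 ≥ 4 — no move.
  11: 11 XOR 13 = 6 < 11 — winning move (to 6).
  8: 8 XOR 13 = 5 < 8 — winning move (to 5).
That gives 3 winning moves.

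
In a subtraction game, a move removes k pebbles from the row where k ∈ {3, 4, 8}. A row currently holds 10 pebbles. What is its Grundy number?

1

Grundy values for subtraction set {3, 4, 8}:
k:     0  1  2  3  4  5  6  7  8  9 10
g(k):  0  0  0  1  1  1  2  0  2  3  1
So g(10) = 1.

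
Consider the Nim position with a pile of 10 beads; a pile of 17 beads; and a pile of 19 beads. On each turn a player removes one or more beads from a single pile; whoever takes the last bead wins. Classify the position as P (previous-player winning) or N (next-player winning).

N-position

In binary:
  01010  (10)
  10001  (17)
  10011  (19)
  -----
  01000  (8)
The nim-sum is 8 ≠ 0, so this is an N-position: the player to move can win.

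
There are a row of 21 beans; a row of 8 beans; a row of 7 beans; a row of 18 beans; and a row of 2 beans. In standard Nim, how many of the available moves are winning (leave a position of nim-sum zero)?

1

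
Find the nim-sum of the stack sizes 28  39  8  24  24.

51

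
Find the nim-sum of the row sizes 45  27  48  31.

25

Compute the nim-sum pairwise:
45 XOR 27 = 54
54 XOR 48 = 6
6 XOR 31 = 25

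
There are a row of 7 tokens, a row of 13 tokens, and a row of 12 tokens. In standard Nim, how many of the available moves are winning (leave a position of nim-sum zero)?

Write each in binary and XOR column by column:
  0111  (7)
  1101  (13)
  1100  (12)
  ----
  0110  (6)
The overall nim-sum is X = 6. A row of size p has a winning move iff p XOR X < p (reduce it to p XOR X).
  7: 7 XOR 6 = 1 < 7 — winning move (to 1).
  13: 13 XOR 6 = 11 < 13 — winning move (to 11).
  12: 12 XOR 6 = 10 < 12 — winning move (to 10).
That gives 3 winning moves.

3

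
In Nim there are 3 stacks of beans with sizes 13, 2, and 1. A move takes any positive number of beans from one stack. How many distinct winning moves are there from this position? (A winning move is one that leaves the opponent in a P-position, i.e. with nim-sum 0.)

Compute the nim-sum pairwise:
13 XOR 2 = 15
15 XOR 1 = 14
The overall nim-sum is X = 14. A stack of size p has a winning move iff p XOR X < p (reduce it to p XOR X).
  13: 13 XOR 14 = 3 < 13 — winning move (to 3).
  2: 2 XOR 14 = 12 ≥ 2 — no move.
  1: 1 XOR 14 = 15 ≥ 1 — no move.
That gives 1 winning move.

1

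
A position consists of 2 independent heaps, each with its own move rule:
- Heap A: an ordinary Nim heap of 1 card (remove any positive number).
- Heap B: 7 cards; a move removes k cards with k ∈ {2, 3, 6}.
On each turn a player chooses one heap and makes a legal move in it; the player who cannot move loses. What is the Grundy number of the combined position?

0

Heap A is a plain Nim heap of size 1, so its Grundy value is 1.
For heap B, compute g(0), g(1), … with moves {2, 3, 6}:
g(0) = mex{} = 0
g(1) = mex{} = 0
g(2) = mex{0} = 1
g(3) = mex{0} = 1
g(4) = mex{0,1} = 2
g(5) = mex{1} = 0
g(6) = mex{0,1,2} = 3
g(7) = mex{0,2} = 1
So g(7) = 1.
By the Sprague-Grundy theorem, the Grundy value of a sum of independent games is the XOR of the component values.
Combined value = 1 ⊕ 1 = 0.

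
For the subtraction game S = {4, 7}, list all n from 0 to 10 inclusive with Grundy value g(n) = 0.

0, 1, 2, 3

Grundy values for subtraction set {4, 7}:
k:     0  1  2  3  4  5  6  7  8  9 10
g(k):  0  0  0  0  1  1  1  1  2  2  2
The P-positions (g = 0) in 0..10 are 0, 1, 2, 3.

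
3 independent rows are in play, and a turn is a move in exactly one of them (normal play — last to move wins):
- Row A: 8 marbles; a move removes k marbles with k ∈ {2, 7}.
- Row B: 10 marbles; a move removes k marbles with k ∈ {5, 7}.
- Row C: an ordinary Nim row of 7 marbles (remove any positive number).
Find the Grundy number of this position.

7

Grundy values for row A (subtraction set {2, 7}):
g(0) = mex{} = 0
g(1) = mex{} = 0
g(2) = mex{0} = 1
g(3) = mex{0} = 1
g(4) = mex{1} = 0
g(5) = mex{1} = 0
g(6) = mex{0} = 1
g(7) = mex{0} = 1
g(8) = mex{0,1} = 2
So g(8) = 2.
Build the Grundy sequence for row B with g(k) = mex{g(k−s) : s ∈ {5, 7}, s ≤ k}:
k:     0  1  2  3  4  5  6  7  8  9 10
g(k):  0  0  0  0  0  1  1  1  1  1  2
So g(10) = 2.
Row C is a plain Nim row of size 7, so its Grundy value is 7.
By the Sprague-Grundy theorem, the Grundy value of a sum of independent games is the XOR of the component values.
Combined value = 2 XOR 2 XOR 7 = 7.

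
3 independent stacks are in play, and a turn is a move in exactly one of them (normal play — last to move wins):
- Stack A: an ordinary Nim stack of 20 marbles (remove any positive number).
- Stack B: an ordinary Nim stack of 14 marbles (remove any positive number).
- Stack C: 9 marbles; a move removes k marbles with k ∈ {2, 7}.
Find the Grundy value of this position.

Stack A is a plain Nim stack of size 20, so its Grundy value is 20.
Stack B is a plain Nim stack of size 14, so its Grundy value is 14.
For stack C, compute g(0), g(1), … with moves {2, 7}:
g(0) = mex{} = 0
g(1) = mex{} = 0
g(2) = mex{0} = 1
g(3) = mex{0} = 1
g(4) = mex{1} = 0
g(5) = mex{1} = 0
g(6) = mex{0} = 1
g(7) = mex{0} = 1
g(8) = mex{0,1} = 2
g(9) = mex{1} = 0
So g(9) = 0.
The value of a disjunctive sum is the nim-sum of the parts.
Combined value = 20 XOR 14 XOR 0 = 26.

26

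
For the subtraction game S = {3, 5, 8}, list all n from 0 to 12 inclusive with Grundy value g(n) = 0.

0, 1, 2, 11, 12

Grundy values for subtraction set {3, 5, 8}:
k:     0  1  2  3  4  5  6  7  8  9 10 11 12
g(k):  0  0  0  1  1  1  2  2  2  3  3  0  0
The P-positions (g = 0) in 0..12 are 0, 1, 2, 11, 12.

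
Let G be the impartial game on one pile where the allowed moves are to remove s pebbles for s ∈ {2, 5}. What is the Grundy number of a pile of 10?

1

Build the Grundy sequence with g(k) = mex{g(k−s) : s ∈ {2, 5}, s ≤ k}:
g(0) = mex{} = 0
g(1) = mex{} = 0
g(2) = mex{0} = 1
g(3) = mex{0} = 1
g(4) = mex{1} = 0
g(5) = mex{0,1} = 2
g(6) = mex{0} = 1
g(7) = mex{1,2} = 0
g(8) = mex{1} = 0
g(9) = mex{0} = 1
g(10) = mex{0,2} = 1
So g(10) = 1.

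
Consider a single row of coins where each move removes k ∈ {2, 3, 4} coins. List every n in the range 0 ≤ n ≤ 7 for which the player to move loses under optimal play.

0, 1, 6, 7

Grundy values for subtraction set {2, 3, 4}:
g(0) = mex{} = 0
g(1) = mex{} = 0
g(2) = mex{0} = 1
g(3) = mex{0} = 1
g(4) = mex{0,1} = 2
g(5) = mex{0,1} = 2
g(6) = mex{1,2} = 0
g(7) = mex{1,2} = 0
The P-positions (g = 0) in 0..7 are 0, 1, 6, 7.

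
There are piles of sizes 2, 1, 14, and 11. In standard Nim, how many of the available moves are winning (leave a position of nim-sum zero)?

1

Compute the nim-sum pairwise:
2 ^ 1 = 3
3 ^ 14 = 13
13 ^ 11 = 6
The overall nim-sum is X = 6. A pile of size p has a winning move iff p XOR X < p (reduce it to p XOR X).
  2: 2 XOR 6 = 4 ≥ 2 — no move.
  1: 1 XOR 6 = 7 ≥ 1 — no move.
  14: 14 XOR 6 = 8 < 14 — winning move (to 8).
  11: 11 XOR 6 = 13 ≥ 11 — no move.
That gives 1 winning move.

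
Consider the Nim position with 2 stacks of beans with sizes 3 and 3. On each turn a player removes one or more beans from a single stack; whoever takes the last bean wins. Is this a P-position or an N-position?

P-position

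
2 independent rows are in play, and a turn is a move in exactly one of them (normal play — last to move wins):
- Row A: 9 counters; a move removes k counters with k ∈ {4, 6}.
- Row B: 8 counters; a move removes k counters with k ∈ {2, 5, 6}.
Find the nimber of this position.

2

For row A, compute g(0), g(1), … with moves {4, 6}:
g(0) = mex{} = 0
g(1) = mex{} = 0
g(2) = mex{} = 0
g(3) = mex{} = 0
g(4) = mex{0} = 1
g(5) = mex{0} = 1
g(6) = mex{0} = 1
g(7) = mex{0} = 1
g(8) = mex{0,1} = 2
g(9) = mex{0,1} = 2
So g(9) = 2.
Grundy values for row B (subtraction set {2, 5, 6}):
g(0) = mex{} = 0
g(1) = mex{} = 0
g(2) = mex{0} = 1
g(3) = mex{0} = 1
g(4) = mex{1} = 0
g(5) = mex{0,1} = 2
g(6) = mex{0} = 1
g(7) = mex{0,1,2} = 3
g(8) = mex{1} = 0
So g(8) = 0.
By the Sprague-Grundy theorem, the Grundy value of a sum of independent games is the XOR of the component values.
Combined value = 2 XOR 0 = 2.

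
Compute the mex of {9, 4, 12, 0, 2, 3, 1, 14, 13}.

5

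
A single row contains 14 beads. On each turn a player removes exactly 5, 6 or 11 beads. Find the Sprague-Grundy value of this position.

Grundy values for subtraction set {5, 6, 11}:
g(0) = mex{} = 0
g(1) = mex{} = 0
g(2) = mex{} = 0
g(3) = mex{} = 0
g(4) = mex{} = 0
g(5) = mex{0} = 1
g(6) = mex{0} = 1
g(7) = mex{0} = 1
g(8) = mex{0} = 1
g(9) = mex{0} = 1
g(10) = mex{0,1} = 2
g(11) = mex{0,1} = 2
g(12) = mex{0,1} = 2
g(13) = mex{0,1} = 2
g(14) = mex{0,1} = 2
So g(14) = 2.

2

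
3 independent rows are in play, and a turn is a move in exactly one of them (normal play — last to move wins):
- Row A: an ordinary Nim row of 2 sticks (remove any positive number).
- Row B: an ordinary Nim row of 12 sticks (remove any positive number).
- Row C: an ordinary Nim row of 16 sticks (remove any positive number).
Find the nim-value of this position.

30

Row A is a plain Nim row of size 2, so its Grundy value is 2.
Row B is a plain Nim row of size 12, so its Grundy value is 12.
Row C is a plain Nim row of size 16, so its Grundy value is 16.
By the Sprague-Grundy theorem, the Grundy value of a sum of independent games is the XOR of the component values.
Combined value = 2 ⊕ 12 ⊕ 16 = 30.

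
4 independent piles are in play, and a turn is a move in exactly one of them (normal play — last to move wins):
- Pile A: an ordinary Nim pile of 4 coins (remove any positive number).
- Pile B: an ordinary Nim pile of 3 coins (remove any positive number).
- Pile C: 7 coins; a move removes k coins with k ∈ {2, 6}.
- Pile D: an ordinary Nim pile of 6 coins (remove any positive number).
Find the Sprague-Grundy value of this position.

Pile A is a plain Nim pile of size 4, so its Grundy value is 4.
Pile B is a plain Nim pile of size 3, so its Grundy value is 3.
For pile C, compute g(0), g(1), … with moves {2, 6}:
k:     0  1  2  3  4  5  6  7
g(k):  0  0  1  1  0  0  1  1
So g(7) = 1.
Pile D is a plain Nim pile of size 6, so its Grundy value is 6.
By the Sprague-Grundy theorem, the Grundy value of a sum of independent games is the XOR of the component values.
Combined value = 4 ⊕ 3 ⊕ 1 ⊕ 6 = 0.

0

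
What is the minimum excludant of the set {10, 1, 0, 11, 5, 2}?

3

The values 0, 1, 2 are all present; 3 is the first non-negative integer missing from the set.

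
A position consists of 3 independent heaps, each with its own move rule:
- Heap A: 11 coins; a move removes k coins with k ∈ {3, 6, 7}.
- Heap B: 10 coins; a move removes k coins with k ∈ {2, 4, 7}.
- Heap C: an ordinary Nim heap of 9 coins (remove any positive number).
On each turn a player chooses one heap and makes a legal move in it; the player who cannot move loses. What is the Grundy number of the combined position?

Build the Grundy sequence for heap A with g(k) = mex{g(k−s) : s ∈ {3, 6, 7}, s ≤ k}:
g(0) = mex{} = 0
g(1) = mex{} = 0
g(2) = mex{} = 0
g(3) = mex{0} = 1
g(4) = mex{0} = 1
g(5) = mex{0} = 1
g(6) = mex{0,1} = 2
g(7) = mex{0,1} = 2
g(8) = mex{0,1} = 2
g(9) = mex{0,1,2} = 3
g(10) = mex{1,2} = 0
g(11) = mex{1,2} = 0
So g(11) = 0.
Build the Grundy sequence for heap B with g(k) = mex{g(k−s) : s ∈ {2, 4, 7}, s ≤ k}:
k:     0  1  2  3  4  5  6  7  8  9 10
g(k):  0  0  1  1  2  2  0  3  1  0  2
So g(10) = 2.
Heap C is a plain Nim heap of size 9, so its Grundy value is 9.
The value of a disjunctive sum is the nim-sum of the parts.
Combined value = 0 XOR 2 XOR 9 = 11.

11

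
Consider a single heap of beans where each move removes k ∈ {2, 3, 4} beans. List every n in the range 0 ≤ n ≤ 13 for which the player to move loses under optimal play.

0, 1, 6, 7, 12, 13

Grundy values for subtraction set {2, 3, 4}:
k:     0  1  2  3  4  5  6  7  8  9 10 11 12 13
g(k):  0  0  1  1  2  2  0  0  1  1  2  2  0  0
The P-positions (g = 0) in 0..13 are 0, 1, 6, 7, 12, 13.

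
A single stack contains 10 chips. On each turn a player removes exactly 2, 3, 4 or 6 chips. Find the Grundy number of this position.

Compute g(0), g(1), … for moves {2, 3, 4, 6}:
k:     0  1  2  3  4  5  6  7  8  9 10
g(k):  0  0  1  1  2  2  3  3  0  0  1
So g(10) = 1.

1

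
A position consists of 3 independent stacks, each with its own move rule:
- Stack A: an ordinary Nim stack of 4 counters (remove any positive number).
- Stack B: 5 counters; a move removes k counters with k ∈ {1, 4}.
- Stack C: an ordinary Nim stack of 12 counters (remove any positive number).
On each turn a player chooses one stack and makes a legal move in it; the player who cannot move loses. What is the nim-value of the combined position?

Stack A is a plain Nim stack of size 4, so its Grundy value is 4.
Grundy values for stack B (subtraction set {1, 4}):
k:     0  1  2  3  4  5
g(k):  0  1  0  1  2  0
So g(5) = 0.
Stack C is a plain Nim stack of size 12, so its Grundy value is 12.
By the Sprague-Grundy theorem, the Grundy value of a sum of independent games is the XOR of the component values.
Combined value = 4 ⊕ 0 ⊕ 12 = 8.

8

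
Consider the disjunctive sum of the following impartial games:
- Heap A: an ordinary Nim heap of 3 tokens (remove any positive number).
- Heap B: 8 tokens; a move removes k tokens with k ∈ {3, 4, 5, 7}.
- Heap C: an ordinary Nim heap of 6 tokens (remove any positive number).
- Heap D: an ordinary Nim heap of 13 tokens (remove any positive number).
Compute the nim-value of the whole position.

10

Heap A is a plain Nim heap of size 3, so its Grundy value is 3.
Grundy values for heap B (subtraction set {3, 4, 5, 7}):
k:     0  1  2  3  4  5  6  7  8
g(k):  0  0  0  1  1  1  2  2  2
So g(8) = 2.
Heap C is a plain Nim heap of size 6, so its Grundy value is 6.
Heap D is a plain Nim heap of size 13, so its Grundy value is 13.
By the Sprague-Grundy theorem, the Grundy value of a sum of independent games is the XOR of the component values.
Combined value = 3 ⊕ 2 ⊕ 6 ⊕ 13 = 10.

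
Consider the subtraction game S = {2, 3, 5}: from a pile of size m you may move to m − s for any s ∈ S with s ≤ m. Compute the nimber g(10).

1

Grundy values for subtraction set {2, 3, 5}:
g(0) = mex{} = 0
g(1) = mex{} = 0
g(2) = mex{0} = 1
g(3) = mex{0} = 1
g(4) = mex{0,1} = 2
g(5) = mex{0,1} = 2
g(6) = mex{0,1,2} = 3
g(7) = mex{1,2} = 0
g(8) = mex{1,2,3} = 0
g(9) = mex{0,2,3} = 1
g(10) = mex{0,2} = 1
So g(10) = 1.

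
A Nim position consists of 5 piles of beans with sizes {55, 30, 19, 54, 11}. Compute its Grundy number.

Nim-sum: 55 XOR 30 XOR 19 XOR 54 XOR 11 = 7.

7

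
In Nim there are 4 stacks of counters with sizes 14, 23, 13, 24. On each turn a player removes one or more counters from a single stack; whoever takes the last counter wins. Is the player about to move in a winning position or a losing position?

Winning position

Write each in binary and XOR column by column:
  01110  (14)
  10111  (23)
  01101  (13)
  11000  (24)
  -----
  01100  (12)
The nim-sum is 12 ≠ 0, so this is an N-position: the player to move can win.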